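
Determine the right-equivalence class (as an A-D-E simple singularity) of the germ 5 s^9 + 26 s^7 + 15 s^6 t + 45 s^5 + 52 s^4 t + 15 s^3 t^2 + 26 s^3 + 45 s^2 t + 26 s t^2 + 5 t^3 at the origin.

D_4

The Hessian of f at 0 is [[0, 0], [0, 0]] with rank 0, so corank 2. A Groebner basis of the Jacobian ideal J(f) in C{s,t} is {t^3, s^2 + t^2/3, s*t}; counting standard monomials gives mu = 4. Corank 2; j^3 = (2*s + t)*(13*s^2 + 16*s*t + 5*t^2) splits into three distinct lines over C (the quadratic factor has nonzero discriminant), so D_4.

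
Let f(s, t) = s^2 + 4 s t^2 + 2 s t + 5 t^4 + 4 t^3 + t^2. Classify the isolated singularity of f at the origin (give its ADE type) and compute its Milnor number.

Type A_{3}, Milnor number mu = 3.

The Hessian of f at 0 is [[2, 2], [2, 2]] with rank 1, so corank 1. A Groebner basis of the Jacobian ideal J(f) in C{s,t} is {s^2 + s/2 + t/2, s*t - s/2 - t/2, s/2 + t^2 + t/2}; counting standard monomials gives mu = 3. Corank 1: A-series; mu = 3 gives A_3.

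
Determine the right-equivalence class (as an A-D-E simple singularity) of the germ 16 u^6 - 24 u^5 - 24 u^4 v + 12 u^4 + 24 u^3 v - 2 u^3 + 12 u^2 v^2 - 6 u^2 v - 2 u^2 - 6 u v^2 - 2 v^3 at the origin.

The Hessian of f at 0 has rank 1. Corank 1: A-series; mu = 2 gives A_2.

A2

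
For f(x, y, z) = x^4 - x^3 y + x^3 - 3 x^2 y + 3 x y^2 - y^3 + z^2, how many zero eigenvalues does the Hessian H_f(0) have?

2

The Hessian at 0 is [[0, 0, 0], [0, 0, 0], [0, 0, 2]] of rank 1; hence corank 2.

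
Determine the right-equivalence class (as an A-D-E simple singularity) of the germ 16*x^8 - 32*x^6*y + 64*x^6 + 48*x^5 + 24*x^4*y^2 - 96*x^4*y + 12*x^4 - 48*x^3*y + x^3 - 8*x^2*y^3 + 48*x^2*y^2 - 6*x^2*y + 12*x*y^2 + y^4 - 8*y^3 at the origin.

The Hessian of f at 0 has rank 0. Corank 2; j^3 = (x - 2*y)^3 is a perfect cube, so E-series; the 4-jet and mu = 6 give E_6.

E_{6}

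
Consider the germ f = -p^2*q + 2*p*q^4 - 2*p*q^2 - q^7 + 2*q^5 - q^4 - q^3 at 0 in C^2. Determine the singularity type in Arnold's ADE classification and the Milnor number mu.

The Hessian of f at 0 has rank 0. Corank 2; j^3 = -q*(p + q)^2 has shape L^2 M (L != M), so D-series; mu = 5 gives D_5.

Type D5, Milnor number mu = 5.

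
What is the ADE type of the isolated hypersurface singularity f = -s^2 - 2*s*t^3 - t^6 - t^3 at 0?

A_2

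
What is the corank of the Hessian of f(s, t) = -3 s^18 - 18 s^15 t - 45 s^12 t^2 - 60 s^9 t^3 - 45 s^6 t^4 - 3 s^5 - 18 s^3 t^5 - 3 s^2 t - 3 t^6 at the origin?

2

The Hessian at 0 is [[0, 0], [0, 0]] of rank 0; hence corank 2.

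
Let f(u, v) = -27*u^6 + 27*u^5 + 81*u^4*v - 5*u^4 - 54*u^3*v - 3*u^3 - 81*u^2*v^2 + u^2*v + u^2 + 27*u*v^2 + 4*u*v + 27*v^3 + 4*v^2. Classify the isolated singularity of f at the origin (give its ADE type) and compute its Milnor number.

Type A_{2}, Milnor number mu = 2.

The Hessian of f at 0 has rank 1. Corank 1: A-series; mu = 2 gives A_2.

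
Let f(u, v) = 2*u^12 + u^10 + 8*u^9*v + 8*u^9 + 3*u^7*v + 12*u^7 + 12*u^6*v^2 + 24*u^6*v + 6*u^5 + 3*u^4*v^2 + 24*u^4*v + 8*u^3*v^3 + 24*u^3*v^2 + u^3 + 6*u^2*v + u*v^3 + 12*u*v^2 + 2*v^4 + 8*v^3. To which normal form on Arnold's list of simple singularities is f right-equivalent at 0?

E7

The Hessian of f at 0 has rank 0. Corank 2; j^3 = (u + 2*v)^3 is a perfect cube, so E-series; the 4-jet and mu = 7 give E_7.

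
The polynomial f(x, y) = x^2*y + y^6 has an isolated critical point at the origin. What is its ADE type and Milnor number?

The Hessian of f at 0 is [[0, 0], [0, 0]] with rank 0, so corank 2. A Groebner basis of the Jacobian ideal J(f) in C{x,y} is {x^2/6 + y^5, x^3, x*y}; counting standard monomials gives mu = 7. Corank 2; j^3 = x^2*y has shape L^2 M (L != M), so D-series; mu = 7 gives D_7.

Type D_{7}, Milnor number mu = 7.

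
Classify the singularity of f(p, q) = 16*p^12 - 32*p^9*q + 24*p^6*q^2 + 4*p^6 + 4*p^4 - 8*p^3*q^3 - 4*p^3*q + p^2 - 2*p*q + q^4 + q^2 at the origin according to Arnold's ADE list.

A_3

The Hessian of f at 0 has rank 1. Corank 1: A-series; mu = 3 gives A_3.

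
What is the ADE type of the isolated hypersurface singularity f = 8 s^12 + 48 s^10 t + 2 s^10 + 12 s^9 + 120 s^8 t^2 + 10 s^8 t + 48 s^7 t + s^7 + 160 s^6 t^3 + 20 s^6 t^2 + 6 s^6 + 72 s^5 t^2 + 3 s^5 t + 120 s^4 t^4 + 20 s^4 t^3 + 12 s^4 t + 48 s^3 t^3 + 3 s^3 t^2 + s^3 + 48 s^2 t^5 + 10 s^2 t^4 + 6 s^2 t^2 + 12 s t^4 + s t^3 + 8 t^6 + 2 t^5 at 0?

E_{7}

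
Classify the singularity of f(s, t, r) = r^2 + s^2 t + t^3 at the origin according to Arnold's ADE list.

D_4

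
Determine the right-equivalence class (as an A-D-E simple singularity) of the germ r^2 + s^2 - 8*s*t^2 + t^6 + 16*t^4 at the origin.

The Hessian of f at 0 has rank 2. Corank 1: A-series; mu = 5 gives A_5.

A5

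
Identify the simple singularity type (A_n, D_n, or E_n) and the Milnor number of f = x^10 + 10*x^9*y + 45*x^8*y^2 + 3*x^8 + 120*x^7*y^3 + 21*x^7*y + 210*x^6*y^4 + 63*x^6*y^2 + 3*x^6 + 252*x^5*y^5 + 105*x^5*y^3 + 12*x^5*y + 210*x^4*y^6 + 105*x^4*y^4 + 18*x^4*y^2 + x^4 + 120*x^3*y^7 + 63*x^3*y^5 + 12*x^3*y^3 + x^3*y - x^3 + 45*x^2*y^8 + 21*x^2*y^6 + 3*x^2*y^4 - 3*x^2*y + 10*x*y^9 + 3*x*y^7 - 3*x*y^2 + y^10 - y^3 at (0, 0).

Type E_7, Milnor number mu = 7.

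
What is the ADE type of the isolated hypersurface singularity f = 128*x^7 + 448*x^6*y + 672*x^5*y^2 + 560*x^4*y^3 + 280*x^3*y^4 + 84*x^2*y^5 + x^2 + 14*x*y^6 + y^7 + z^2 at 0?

The Hessian of f at 0 has rank 2. Corank 1: A-series; mu = 6 gives A_6.

A6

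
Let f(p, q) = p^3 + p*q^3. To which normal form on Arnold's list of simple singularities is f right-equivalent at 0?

E7

The Hessian of f at 0 is [[0, 0], [0, 0]] with rank 0, so corank 2. A Groebner basis of the Jacobian ideal J(f) in C{p,q} is {p^3, p*q^2, 3*p^2 + q^3}; counting standard monomials gives mu = 7. Corank 2; j^3 = p^3 is a perfect cube, so E-series; the 4-jet and mu = 7 give E_7.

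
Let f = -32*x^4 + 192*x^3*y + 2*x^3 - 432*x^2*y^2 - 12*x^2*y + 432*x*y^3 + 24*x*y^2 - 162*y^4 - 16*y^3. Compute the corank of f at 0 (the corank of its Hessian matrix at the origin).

2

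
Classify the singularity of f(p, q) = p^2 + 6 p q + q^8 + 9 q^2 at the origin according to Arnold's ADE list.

The Hessian of f at 0 has rank 1. Corank 1: A-series; mu = 7 gives A_7.

A7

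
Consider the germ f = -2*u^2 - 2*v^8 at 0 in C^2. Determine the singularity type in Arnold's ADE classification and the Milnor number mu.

Type A7, Milnor number mu = 7.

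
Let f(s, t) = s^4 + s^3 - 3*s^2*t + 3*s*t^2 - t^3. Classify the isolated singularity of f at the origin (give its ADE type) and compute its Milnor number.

Type E_{6}, Milnor number mu = 6.

The Hessian of f at 0 has rank 0. Corank 2; j^3 = (s - t)^3 is a perfect cube, so E-series; the 4-jet and mu = 6 give E_6.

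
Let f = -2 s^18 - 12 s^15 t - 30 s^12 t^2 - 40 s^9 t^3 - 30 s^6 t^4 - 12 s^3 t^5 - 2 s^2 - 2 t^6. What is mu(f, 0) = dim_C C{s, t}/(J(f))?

5

The Hessian of f at 0 has rank 1. Corank 1: A-series; mu = 5 gives A_5.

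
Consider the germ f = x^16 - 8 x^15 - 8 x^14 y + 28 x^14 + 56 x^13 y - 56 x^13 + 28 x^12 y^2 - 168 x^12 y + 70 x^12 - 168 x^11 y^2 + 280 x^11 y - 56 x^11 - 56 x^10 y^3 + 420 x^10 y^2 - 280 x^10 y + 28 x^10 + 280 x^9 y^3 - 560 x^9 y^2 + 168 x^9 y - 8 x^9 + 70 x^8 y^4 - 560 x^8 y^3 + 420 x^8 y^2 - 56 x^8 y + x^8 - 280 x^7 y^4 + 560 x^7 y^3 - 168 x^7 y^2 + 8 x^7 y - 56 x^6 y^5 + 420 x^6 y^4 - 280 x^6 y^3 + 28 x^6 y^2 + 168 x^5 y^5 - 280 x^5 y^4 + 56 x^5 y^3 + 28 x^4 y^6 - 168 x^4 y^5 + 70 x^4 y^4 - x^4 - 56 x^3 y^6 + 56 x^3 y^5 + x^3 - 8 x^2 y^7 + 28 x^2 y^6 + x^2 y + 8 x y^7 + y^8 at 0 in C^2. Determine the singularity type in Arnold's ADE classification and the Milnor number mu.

Type D9, Milnor number mu = 9.

The Hessian of f at 0 has rank 0. Corank 2; j^3 = x^2*(x + y) has shape L^2 M (L != M), so D-series; mu = 9 gives D_9.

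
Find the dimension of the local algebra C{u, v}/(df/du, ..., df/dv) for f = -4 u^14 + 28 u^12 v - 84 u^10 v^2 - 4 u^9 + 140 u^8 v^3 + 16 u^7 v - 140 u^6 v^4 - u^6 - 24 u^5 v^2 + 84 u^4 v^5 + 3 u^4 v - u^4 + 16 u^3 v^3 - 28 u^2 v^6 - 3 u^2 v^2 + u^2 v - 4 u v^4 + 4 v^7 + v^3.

4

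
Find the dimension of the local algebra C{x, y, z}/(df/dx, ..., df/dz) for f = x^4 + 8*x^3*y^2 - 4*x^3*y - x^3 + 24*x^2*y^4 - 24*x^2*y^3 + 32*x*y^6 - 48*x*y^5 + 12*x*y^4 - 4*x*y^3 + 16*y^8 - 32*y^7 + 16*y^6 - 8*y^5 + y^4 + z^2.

The Hessian of f at 0 is [[0, 0, 0], [0, 0, 0], [0, 0, 2]] with rank 1, so corank 2. A Groebner basis of the Jacobian ideal J(f) in C{x,y,z} is {x^3, x^2*y, x^2/4 + x*y^2, 3*x^2/4 + y^3, z}; counting standard monomials gives mu = 6. Corank 2; j^3 = -x^3 is a perfect cube, so E-series; the 4-jet and mu = 6 give E_6.

6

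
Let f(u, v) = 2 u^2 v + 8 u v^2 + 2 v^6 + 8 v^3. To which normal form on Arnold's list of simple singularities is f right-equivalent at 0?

The Hessian of f at 0 is [[0, 0], [0, 0]] with rank 0, so corank 2. A Groebner basis of the Jacobian ideal J(f) in C{u,v} is {u^2/6 + v^5 - 2*v^2/3, u^3 + 8*v^3, u*v + 2*v^2}; counting standard monomials gives mu = 7. Corank 2; j^3 = 2*v*(u + 2*v)^2 has shape L^2 M (L != M), so D-series; mu = 7 gives D_7.

D_7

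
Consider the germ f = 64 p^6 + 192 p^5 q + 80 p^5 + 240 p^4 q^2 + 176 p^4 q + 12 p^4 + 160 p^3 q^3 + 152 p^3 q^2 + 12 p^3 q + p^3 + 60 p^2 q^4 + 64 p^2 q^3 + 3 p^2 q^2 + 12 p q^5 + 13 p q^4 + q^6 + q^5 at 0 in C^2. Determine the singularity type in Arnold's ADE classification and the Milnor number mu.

Type E_{8}, Milnor number mu = 8.

The Hessian of f at 0 has rank 0. Corank 2; j^3 = p^3 is a perfect cube, so E-series; the 5-jet and mu = 8 give E_8.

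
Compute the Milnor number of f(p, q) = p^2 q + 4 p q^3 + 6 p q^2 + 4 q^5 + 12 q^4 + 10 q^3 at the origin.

4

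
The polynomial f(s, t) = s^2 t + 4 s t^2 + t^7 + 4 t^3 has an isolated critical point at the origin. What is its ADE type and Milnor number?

The Hessian of f at 0 is [[0, 0], [0, 0]] with rank 0, so corank 2. A Groebner basis of the Jacobian ideal J(f) in C{s,t} is {s^2/7 + t^6 - 4*t^2/7, s^3 + 8*t^3, s*t + 2*t^2}; counting standard monomials gives mu = 8. Corank 2; j^3 = t*(s + 2*t)^2 has shape L^2 M (L != M), so D-series; mu = 8 gives D_8.

Type D_{8}, Milnor number mu = 8.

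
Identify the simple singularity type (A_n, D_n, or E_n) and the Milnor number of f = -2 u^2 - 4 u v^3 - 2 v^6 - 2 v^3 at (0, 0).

Type A2, Milnor number mu = 2.

The Hessian of f at 0 is [[-4, 0], [0, 0]] with rank 1, so corank 1. A Groebner basis of the Jacobian ideal J(f) in C{u,v} is {v^2, u}; counting standard monomials gives mu = 2. Corank 1: A-series; mu = 2 gives A_2.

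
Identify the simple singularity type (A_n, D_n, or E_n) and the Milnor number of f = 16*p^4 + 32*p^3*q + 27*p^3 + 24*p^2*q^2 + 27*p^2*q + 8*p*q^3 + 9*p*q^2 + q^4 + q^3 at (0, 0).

Type E_{6}, Milnor number mu = 6.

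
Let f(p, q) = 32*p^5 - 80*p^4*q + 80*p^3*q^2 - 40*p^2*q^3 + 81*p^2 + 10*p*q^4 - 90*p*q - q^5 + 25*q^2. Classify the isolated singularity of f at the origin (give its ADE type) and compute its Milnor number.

Type A_4, Milnor number mu = 4.

The Hessian of f at 0 has rank 1. Corank 1: A-series; mu = 4 gives A_4.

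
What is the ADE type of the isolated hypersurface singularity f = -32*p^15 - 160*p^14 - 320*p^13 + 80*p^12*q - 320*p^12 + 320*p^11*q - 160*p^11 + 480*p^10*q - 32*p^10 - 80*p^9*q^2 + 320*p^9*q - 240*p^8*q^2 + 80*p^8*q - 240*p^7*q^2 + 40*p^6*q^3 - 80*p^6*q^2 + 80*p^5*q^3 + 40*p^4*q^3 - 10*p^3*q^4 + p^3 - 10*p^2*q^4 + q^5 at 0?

E_8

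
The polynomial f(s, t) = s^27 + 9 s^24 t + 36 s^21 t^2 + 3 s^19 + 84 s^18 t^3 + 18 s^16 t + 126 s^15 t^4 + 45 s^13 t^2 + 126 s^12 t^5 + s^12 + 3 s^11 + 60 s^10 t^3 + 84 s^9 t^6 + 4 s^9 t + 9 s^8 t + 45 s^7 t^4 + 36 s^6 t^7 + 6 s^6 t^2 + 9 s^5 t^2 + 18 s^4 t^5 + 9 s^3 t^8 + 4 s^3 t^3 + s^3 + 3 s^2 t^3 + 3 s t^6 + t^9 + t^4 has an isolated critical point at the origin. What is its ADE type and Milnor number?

The Hessian of f at 0 has rank 0. Corank 2; j^3 = s^3 is a perfect cube, so E-series; the 4-jet and mu = 6 give E_6.

Type E6, Milnor number mu = 6.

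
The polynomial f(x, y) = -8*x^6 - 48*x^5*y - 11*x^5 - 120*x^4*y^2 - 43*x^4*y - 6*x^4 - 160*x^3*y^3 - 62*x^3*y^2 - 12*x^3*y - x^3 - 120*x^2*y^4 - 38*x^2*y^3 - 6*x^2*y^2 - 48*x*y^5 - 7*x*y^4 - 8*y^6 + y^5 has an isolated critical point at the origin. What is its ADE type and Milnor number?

Type E_{8}, Milnor number mu = 8.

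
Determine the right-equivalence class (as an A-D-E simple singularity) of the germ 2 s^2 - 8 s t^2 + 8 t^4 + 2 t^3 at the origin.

The Hessian of f at 0 has rank 1. Corank 1: A-series; mu = 2 gives A_2.

A_{2}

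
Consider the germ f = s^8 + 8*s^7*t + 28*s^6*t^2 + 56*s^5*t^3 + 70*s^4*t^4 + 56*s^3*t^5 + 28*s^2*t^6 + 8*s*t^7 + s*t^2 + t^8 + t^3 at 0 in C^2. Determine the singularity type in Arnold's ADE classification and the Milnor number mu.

Type D_9, Milnor number mu = 9.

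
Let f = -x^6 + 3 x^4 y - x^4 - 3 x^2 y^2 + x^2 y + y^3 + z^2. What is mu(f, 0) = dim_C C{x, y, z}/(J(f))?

The Hessian of f at 0 has rank 1. Corank 2; j^3 = y*(x^2 + y^2) splits into three distinct lines over C (the quadratic factor has nonzero discriminant), so D_4.

4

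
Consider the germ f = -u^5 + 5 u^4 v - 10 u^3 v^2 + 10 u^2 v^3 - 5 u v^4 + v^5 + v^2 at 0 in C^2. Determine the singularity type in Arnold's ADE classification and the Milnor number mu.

The Hessian of f at 0 has rank 1. Corank 1: A-series; mu = 4 gives A_4.

Type A4, Milnor number mu = 4.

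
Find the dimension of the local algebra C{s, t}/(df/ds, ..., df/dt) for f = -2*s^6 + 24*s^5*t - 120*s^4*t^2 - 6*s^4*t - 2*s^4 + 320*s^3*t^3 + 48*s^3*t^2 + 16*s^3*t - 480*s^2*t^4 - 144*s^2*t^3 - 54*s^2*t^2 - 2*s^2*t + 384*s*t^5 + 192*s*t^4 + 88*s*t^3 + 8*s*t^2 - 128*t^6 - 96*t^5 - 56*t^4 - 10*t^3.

The Hessian of f at 0 has rank 0. Corank 2; j^3 = -2*t*(s^2 - 4*s*t + 5*t^2) splits into three distinct lines over C (the quadratic factor has nonzero discriminant), so D_4.

4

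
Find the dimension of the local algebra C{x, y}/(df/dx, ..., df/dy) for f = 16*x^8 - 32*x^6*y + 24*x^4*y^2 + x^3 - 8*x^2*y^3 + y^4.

The Hessian of f at 0 has rank 0. Corank 2; j^3 = x^3 is a perfect cube, so E-series; the 4-jet and mu = 6 give E_6.

6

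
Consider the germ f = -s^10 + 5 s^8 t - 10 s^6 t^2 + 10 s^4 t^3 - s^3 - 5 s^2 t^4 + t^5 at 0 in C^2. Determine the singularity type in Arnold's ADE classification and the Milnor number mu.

Type E_8, Milnor number mu = 8.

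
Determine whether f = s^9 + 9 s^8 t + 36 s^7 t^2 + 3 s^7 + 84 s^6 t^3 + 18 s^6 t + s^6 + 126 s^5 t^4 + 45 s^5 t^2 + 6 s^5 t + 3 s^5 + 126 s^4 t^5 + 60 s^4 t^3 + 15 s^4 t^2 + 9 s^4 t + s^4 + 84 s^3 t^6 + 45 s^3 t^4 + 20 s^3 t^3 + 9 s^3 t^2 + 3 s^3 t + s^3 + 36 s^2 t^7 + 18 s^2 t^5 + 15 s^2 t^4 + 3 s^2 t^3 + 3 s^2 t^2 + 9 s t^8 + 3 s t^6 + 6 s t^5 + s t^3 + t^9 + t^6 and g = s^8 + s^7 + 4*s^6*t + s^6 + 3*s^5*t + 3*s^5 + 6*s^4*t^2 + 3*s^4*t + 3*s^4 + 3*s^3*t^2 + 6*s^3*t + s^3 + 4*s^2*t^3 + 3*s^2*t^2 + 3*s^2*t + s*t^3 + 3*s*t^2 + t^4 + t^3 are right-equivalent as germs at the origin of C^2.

Yes.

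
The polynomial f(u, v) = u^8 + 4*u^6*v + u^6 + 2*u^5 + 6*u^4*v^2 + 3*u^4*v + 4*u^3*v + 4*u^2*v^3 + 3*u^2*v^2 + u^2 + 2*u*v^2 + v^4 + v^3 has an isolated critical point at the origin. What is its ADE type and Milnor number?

Type A_2, Milnor number mu = 2.

The Hessian of f at 0 is [[2, 0], [0, 0]] with rank 1, so corank 1. A Groebner basis of the Jacobian ideal J(f) in C{u,v} is {v^2, u}; counting standard monomials gives mu = 2. Corank 1: A-series; mu = 2 gives A_2.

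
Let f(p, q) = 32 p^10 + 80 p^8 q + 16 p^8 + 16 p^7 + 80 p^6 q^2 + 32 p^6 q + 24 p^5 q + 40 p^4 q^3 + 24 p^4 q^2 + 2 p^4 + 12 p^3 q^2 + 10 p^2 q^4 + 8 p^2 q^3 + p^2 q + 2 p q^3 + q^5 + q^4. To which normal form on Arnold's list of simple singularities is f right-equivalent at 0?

D_{5}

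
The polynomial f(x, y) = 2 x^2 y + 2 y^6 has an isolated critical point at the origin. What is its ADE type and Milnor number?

The Hessian of f at 0 has rank 0. Corank 2; j^3 = 2*x^2*y has shape L^2 M (L != M), so D-series; mu = 7 gives D_7.

Type D_7, Milnor number mu = 7.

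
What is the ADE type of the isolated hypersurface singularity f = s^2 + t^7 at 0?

A6

The Hessian of f at 0 has rank 1. Corank 1: A-series; mu = 6 gives A_6.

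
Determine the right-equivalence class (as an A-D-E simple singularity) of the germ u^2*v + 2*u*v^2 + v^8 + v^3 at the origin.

The Hessian of f at 0 has rank 0. Corank 2; j^3 = v*(u + v)^2 has shape L^2 M (L != M), so D-series; mu = 9 gives D_9.

D_9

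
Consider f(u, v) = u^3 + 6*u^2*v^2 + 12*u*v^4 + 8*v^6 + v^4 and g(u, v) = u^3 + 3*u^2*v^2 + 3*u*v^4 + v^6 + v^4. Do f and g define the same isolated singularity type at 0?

Yes.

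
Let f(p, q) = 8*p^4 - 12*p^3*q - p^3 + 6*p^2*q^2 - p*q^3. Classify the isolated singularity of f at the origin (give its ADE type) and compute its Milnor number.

The Hessian of f at 0 is [[0, 0], [0, 0]] with rank 0, so corank 2. A Groebner basis of the Jacobian ideal J(f) in C{p,q} is {3*p^2/4 + q^4 + q^3/4, p^3, p^2*q - p^2/4 - q^3/12, -p^2 + p*q^2 - q^3/3}; counting standard monomials gives mu = 7. Corank 2; j^3 = -p^3 is a perfect cube, so E-series; the 4-jet and mu = 7 give E_7.

Type E7, Milnor number mu = 7.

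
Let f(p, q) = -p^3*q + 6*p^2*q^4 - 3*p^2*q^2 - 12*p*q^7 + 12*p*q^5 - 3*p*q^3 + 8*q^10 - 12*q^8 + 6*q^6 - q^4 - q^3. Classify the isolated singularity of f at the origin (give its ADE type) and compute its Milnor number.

The Hessian of f at 0 has rank 0. Corank 2; j^3 = -q^3 is a perfect cube, so E-series; the 4-jet and mu = 7 give E_7.

Type E_7, Milnor number mu = 7.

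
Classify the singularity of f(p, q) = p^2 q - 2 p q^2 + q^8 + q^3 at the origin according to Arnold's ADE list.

The Hessian of f at 0 has rank 0. Corank 2; j^3 = q*(p - q)^2 has shape L^2 M (L != M), so D-series; mu = 9 gives D_9.

D_{9}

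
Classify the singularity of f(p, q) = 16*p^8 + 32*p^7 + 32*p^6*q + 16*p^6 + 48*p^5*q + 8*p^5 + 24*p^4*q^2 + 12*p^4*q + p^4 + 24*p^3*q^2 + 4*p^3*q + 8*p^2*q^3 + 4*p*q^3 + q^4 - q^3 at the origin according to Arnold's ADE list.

The Hessian of f at 0 is [[0, 0], [0, 0]] with rank 0, so corank 2. A Groebner basis of the Jacobian ideal J(f) in C{p,q} is {p^3 - 3*q^2/4, p^2*q + q^2/4, p*q^2, q^3}; counting standard monomials gives mu = 6. Corank 2; j^3 = -q^3 is a perfect cube, so E-series; the 4-jet and mu = 6 give E_6.

E_{6}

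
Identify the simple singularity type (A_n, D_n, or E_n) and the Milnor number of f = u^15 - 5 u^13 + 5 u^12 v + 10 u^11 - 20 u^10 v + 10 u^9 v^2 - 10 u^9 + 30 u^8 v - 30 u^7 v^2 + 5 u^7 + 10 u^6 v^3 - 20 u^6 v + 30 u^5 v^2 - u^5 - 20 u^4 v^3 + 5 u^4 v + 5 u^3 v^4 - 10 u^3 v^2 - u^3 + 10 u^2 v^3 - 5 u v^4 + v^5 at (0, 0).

The Hessian of f at 0 is [[0, 0], [0, 0]] with rank 0, so corank 2. A Groebner basis of the Jacobian ideal J(f) in C{u,v} is {v^5, u*v^3 - v^4/4, u^2}; counting standard monomials gives mu = 8. Corank 2; j^3 = -u^3 is a perfect cube, so E-series; the 5-jet and mu = 8 give E_8.

Type E8, Milnor number mu = 8.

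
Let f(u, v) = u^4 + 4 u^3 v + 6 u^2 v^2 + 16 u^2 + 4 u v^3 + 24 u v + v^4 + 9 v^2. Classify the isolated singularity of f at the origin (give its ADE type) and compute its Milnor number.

The Hessian of f at 0 is [[32, 24], [24, 18]] with rank 1, so corank 1. A Groebner basis of the Jacobian ideal J(f) in C{u,v} is {v^3, u + 3*v/4}; counting standard monomials gives mu = 3. Corank 1: A-series; mu = 3 gives A_3.

Type A_{3}, Milnor number mu = 3.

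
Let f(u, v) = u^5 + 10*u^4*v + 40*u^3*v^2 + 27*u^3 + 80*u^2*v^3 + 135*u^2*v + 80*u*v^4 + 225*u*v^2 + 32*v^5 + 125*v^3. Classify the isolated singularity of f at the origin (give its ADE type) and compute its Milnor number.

The Hessian of f at 0 has rank 0. Corank 2; j^3 = (3*u + 5*v)^3 is a perfect cube, so E-series; the 5-jet and mu = 8 give E_8.

Type E_8, Milnor number mu = 8.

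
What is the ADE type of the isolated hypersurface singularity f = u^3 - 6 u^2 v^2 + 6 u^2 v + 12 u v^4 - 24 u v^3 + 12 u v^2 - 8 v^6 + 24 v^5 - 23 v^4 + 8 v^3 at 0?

E_6

The Hessian of f at 0 has rank 0. Corank 2; j^3 = (u + 2*v)^3 is a perfect cube, so E-series; the 4-jet and mu = 6 give E_6.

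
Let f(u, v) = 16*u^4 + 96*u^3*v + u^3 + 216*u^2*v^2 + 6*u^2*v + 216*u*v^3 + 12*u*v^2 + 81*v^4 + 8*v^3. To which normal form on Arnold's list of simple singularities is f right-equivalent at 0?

The Hessian of f at 0 has rank 0. Corank 2; j^3 = (u + 2*v)^3 is a perfect cube, so E-series; the 4-jet and mu = 6 give E_6.

E_6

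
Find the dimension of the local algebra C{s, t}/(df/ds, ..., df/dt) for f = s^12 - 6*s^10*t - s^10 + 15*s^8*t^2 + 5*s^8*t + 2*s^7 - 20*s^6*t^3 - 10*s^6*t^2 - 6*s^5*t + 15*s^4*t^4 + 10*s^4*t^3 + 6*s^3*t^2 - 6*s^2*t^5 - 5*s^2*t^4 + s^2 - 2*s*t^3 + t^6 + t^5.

The Hessian of f at 0 is [[2, 0], [0, 0]] with rank 1, so corank 1. A Groebner basis of the Jacobian ideal J(f) in C{s,t} is {-s + t^3, s^2, s*t}; counting standard monomials gives mu = 4. Corank 1: A-series; mu = 4 gives A_4.

4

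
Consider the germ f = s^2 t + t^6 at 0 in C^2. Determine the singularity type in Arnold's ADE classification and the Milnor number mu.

Type D7, Milnor number mu = 7.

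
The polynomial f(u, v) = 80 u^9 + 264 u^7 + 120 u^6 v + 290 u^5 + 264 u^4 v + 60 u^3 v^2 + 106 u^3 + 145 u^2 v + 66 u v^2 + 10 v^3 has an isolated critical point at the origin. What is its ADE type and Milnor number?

Type D_{4}, Milnor number mu = 4.

The Hessian of f at 0 is [[0, 0], [0, 0]] with rank 0, so corank 2. A Groebner basis of the Jacobian ideal J(f) in C{u,v} is {v^3, u^2 - 6*v^2/37, u*v + 15*v^2/37}; counting standard monomials gives mu = 4. Corank 2; j^3 = (2*u + v)*(53*u^2 + 46*u*v + 10*v^2) splits into three distinct lines over C (the quadratic factor has nonzero discriminant), so D_4.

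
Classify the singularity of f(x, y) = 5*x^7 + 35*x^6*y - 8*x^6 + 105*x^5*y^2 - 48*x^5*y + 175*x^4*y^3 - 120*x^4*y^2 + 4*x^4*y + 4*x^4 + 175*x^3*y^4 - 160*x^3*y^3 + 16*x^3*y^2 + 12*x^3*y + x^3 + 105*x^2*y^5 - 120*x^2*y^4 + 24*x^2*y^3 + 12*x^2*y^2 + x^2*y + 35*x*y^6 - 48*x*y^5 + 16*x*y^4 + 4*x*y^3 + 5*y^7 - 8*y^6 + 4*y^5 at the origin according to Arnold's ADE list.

The Hessian of f at 0 has rank 0. Corank 2; j^3 = x^2*(x + y) has shape L^2 M (L != M), so D-series; mu = 8 gives D_8.

D_8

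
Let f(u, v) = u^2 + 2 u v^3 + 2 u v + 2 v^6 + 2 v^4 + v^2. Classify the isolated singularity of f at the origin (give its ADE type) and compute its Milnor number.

The Hessian of f at 0 has rank 1. Corank 1: A-series; mu = 5 gives A_5.

Type A5, Milnor number mu = 5.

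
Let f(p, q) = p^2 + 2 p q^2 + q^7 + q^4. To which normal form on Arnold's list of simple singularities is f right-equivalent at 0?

The Hessian of f at 0 has rank 1. Corank 1: A-series; mu = 6 gives A_6.

A_{6}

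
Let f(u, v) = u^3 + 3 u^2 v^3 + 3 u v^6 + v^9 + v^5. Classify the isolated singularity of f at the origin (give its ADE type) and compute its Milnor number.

The Hessian of f at 0 is [[0, 0], [0, 0]] with rank 0, so corank 2. A Groebner basis of the Jacobian ideal J(f) in C{u,v} is {u^2/2 + u*v^3, v^4, u^3, u^2*v}; counting standard monomials gives mu = 8. Corank 2; j^3 = u^3 is a perfect cube, so E-series; the 5-jet and mu = 8 give E_8.

Type E_8, Milnor number mu = 8.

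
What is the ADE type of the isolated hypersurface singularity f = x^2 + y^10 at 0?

A9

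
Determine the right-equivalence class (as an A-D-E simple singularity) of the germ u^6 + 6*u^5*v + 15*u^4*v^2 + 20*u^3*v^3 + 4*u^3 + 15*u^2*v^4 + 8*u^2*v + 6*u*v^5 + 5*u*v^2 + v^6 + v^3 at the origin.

The Hessian of f at 0 is [[0, 0], [0, 0]] with rank 0, so corank 2. A Groebner basis of the Jacobian ideal J(f) in C{u,v} is {-32*u*v/3 + v^5 - 16*v^2/3, u*v^2 + v^3/2, u^2 + 3*u*v/2 + v^2/2}; counting standard monomials gives mu = 7. Corank 2; j^3 = (u + v)*(2*u + v)^2 has shape L^2 M (L != M), so D-series; mu = 7 gives D_7.

D_{7}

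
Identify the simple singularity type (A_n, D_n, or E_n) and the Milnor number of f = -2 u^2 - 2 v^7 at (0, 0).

Type A_{6}, Milnor number mu = 6.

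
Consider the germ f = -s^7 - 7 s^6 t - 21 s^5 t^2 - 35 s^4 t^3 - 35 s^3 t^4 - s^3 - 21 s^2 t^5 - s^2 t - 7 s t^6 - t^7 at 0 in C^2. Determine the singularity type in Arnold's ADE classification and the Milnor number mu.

The Hessian of f at 0 has rank 0. Corank 2; j^3 = -s^2*(s + t) has shape L^2 M (L != M), so D-series; mu = 8 gives D_8.

Type D_{8}, Milnor number mu = 8.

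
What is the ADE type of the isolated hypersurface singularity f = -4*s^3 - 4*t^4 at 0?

E_{6}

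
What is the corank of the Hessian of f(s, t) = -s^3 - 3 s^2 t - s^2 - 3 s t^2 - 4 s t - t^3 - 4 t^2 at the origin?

1

Hessian at 0 has rank 1.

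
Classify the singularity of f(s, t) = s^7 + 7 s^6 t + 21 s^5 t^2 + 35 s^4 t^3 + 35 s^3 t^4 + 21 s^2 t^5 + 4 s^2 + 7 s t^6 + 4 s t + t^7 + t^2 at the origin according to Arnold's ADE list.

A_6

The Hessian of f at 0 is [[8, 4], [4, 2]] with rank 1, so corank 1. A Groebner basis of the Jacobian ideal J(f) in C{s,t} is {t^6, s + t/2}; counting standard monomials gives mu = 6. Corank 1: A-series; mu = 6 gives A_6.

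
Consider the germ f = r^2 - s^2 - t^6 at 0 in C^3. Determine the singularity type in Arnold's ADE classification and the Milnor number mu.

The Hessian of f at 0 is [[-2, 0, 0], [0, 0, 0], [0, 0, 2]] with rank 2, so corank 1. A Groebner basis of the Jacobian ideal J(f) in C{s,t,r} is {t^5, s, r}; counting standard monomials gives mu = 5. Corank 1: A-series; mu = 5 gives A_5.

Type A5, Milnor number mu = 5.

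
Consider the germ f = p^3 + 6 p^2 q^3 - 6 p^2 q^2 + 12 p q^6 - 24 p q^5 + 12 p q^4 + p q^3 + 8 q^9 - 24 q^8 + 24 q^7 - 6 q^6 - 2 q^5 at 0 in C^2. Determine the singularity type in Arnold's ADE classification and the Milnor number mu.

Type E7, Milnor number mu = 7.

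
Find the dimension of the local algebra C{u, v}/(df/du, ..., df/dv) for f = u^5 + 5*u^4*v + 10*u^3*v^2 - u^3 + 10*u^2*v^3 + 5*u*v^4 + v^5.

The Hessian of f at 0 has rank 0. Corank 2; j^3 = -u^3 is a perfect cube, so E-series; the 5-jet and mu = 8 give E_8.

8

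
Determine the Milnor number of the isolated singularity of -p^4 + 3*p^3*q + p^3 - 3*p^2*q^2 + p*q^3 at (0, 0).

7

The Hessian of f at 0 has rank 0. Corank 2; j^3 = p^3 is a perfect cube, so E-series; the 4-jet and mu = 7 give E_7.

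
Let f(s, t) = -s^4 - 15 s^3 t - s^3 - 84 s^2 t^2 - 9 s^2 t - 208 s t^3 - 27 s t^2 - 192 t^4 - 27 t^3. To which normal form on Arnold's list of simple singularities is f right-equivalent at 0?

E_7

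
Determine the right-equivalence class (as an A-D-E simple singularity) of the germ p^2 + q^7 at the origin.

A_6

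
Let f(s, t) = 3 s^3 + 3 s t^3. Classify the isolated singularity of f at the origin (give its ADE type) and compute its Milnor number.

Type E_7, Milnor number mu = 7.

The Hessian of f at 0 has rank 0. Corank 2; j^3 = 3*s^3 is a perfect cube, so E-series; the 4-jet and mu = 7 give E_7.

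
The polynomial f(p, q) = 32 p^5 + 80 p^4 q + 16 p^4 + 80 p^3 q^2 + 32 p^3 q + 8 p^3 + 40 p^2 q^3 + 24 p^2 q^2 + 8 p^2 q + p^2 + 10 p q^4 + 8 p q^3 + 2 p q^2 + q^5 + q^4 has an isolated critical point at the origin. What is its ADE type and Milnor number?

The Hessian of f at 0 is [[2, 0], [0, 0]] with rank 1, so corank 1. A Groebner basis of the Jacobian ideal J(f) in C{p,q} is {-p/4 + q^3 - q^2/4, p^2, p*q + p/4 + q^2/4}; counting standard monomials gives mu = 4. Corank 1: A-series; mu = 4 gives A_4.

Type A_4, Milnor number mu = 4.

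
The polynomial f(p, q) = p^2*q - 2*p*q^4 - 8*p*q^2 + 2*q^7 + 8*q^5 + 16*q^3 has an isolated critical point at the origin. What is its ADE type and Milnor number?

Type D_8, Milnor number mu = 8.

The Hessian of f at 0 has rank 0. Corank 2; j^3 = q*(p - 4*q)^2 has shape L^2 M (L != M), so D-series; mu = 8 gives D_8.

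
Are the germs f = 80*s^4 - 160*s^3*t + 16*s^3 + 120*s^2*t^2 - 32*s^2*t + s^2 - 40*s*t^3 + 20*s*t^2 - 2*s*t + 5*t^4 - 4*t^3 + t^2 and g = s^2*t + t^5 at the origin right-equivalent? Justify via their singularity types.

No.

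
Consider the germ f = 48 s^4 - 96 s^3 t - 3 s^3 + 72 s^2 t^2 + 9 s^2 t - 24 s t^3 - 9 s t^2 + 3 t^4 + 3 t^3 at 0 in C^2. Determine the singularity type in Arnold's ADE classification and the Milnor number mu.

Type E_{6}, Milnor number mu = 6.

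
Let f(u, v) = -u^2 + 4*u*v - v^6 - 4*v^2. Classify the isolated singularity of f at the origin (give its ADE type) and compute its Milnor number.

The Hessian of f at 0 has rank 1. Corank 1: A-series; mu = 5 gives A_5.

Type A_5, Milnor number mu = 5.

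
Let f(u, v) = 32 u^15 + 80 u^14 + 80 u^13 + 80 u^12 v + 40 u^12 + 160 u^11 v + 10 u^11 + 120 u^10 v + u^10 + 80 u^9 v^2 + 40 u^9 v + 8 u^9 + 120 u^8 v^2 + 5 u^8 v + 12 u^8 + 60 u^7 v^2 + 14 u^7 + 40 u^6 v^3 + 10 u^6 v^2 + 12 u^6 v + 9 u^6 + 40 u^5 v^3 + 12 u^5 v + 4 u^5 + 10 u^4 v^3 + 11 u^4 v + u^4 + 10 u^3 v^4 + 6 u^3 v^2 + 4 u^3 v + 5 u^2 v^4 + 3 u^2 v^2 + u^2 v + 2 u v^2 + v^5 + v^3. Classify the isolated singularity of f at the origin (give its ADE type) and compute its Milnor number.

Type D6, Milnor number mu = 6.

The Hessian of f at 0 has rank 0. Corank 2; j^3 = v*(u + v)^2 has shape L^2 M (L != M), so D-series; mu = 6 gives D_6.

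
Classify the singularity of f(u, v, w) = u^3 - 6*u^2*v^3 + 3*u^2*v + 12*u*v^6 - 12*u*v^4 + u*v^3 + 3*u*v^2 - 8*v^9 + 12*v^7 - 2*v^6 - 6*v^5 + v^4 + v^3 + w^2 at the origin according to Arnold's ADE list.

E7

The Hessian of f at 0 has rank 1. Corank 2; j^3 = (u + v)^3 is a perfect cube, so E-series; the 4-jet and mu = 7 give E_7.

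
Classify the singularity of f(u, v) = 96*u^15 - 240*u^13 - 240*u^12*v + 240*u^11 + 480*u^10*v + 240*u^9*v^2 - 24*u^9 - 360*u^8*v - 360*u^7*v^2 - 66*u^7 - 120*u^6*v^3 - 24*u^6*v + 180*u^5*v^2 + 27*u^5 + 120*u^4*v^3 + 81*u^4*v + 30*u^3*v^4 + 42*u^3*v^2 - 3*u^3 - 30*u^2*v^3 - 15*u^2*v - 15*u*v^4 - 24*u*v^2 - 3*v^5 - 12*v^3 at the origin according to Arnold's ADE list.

D6

The Hessian of f at 0 is [[0, 0], [0, 0]] with rank 0, so corank 2. A Groebner basis of the Jacobian ideal J(f) in C{u,v} is {u*v/37 + v^4 + 2*v^2/37, u*v^2 + 2*v^3, u^2 + 143*u*v/37 + 138*v^2/37}; counting standard monomials gives mu = 6. Corank 2; j^3 = -3*(u + v)*(u + 2*v)^2 has shape L^2 M (L != M), so D-series; mu = 6 gives D_6.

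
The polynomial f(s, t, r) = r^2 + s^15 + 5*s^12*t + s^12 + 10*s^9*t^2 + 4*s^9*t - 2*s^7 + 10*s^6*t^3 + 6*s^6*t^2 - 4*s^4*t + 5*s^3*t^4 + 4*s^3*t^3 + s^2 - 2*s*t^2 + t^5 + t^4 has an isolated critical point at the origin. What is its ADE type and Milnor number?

The Hessian of f at 0 has rank 2. Corank 1: A-series; mu = 4 gives A_4.

Type A4, Milnor number mu = 4.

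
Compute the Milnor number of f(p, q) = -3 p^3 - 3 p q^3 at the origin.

7

The Hessian of f at 0 has rank 0. Corank 2; j^3 = -3*p^3 is a perfect cube, so E-series; the 4-jet and mu = 7 give E_7.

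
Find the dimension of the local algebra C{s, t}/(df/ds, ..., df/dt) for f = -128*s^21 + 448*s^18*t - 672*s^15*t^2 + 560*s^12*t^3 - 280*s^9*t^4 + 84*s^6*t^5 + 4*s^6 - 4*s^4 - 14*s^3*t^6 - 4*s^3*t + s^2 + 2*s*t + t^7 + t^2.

6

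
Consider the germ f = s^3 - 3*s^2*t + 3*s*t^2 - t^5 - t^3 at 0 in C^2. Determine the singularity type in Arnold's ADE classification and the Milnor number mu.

The Hessian of f at 0 has rank 0. Corank 2; j^3 = (s - t)^3 is a perfect cube, so E-series; the 5-jet and mu = 8 give E_8.

Type E_8, Milnor number mu = 8.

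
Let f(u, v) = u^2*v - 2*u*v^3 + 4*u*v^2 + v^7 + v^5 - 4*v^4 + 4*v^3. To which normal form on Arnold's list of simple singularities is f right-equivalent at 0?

The Hessian of f at 0 is [[0, 0], [0, 0]] with rank 0, so corank 2. A Groebner basis of the Jacobian ideal J(f) in C{u,v} is {u^2*v^2 + 4*u^2*v + u^2/7 + 83*u*v^2/7 + 58*u*v/7 + 16*v^2, u^3 + 6*u^2*v + u^2/7 + 83*u*v^2/7 + 58*u*v/7 + 16*v^2, -u*v + v^3 - 2*v^2}; counting standard monomials gives mu = 8. Corank 2; j^3 = v*(u + 2*v)^2 has shape L^2 M (L != M), so D-series; mu = 8 gives D_8.

D_8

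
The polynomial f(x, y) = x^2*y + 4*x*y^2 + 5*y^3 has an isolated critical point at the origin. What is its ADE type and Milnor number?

Type D_{4}, Milnor number mu = 4.

The Hessian of f at 0 has rank 0. Corank 2; j^3 = y*(x^2 + 4*x*y + 5*y^2) splits into three distinct lines over C (the quadratic factor has nonzero discriminant), so D_4.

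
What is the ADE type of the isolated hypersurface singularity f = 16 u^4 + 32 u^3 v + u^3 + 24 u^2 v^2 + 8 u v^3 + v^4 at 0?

E6

The Hessian of f at 0 has rank 0. Corank 2; j^3 = u^3 is a perfect cube, so E-series; the 4-jet and mu = 6 give E_6.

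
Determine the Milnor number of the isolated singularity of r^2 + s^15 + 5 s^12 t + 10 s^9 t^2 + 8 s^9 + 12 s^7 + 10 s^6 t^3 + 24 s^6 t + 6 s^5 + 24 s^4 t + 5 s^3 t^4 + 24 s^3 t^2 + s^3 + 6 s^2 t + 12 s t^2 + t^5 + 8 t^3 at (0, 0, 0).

8

The Hessian of f at 0 is [[0, 0, 0], [0, 0, 0], [0, 0, 2]] with rank 1, so corank 2. A Groebner basis of the Jacobian ideal J(f) in C{s,t,r} is {-s^2/32 + s*t^3 - s*t/8 - t^2/8, t^4, s^3 - 12*s*t^2 - 16*t^3, s^2*t + 4*s*t^2 + 4*t^3, r}; counting standard monomials gives mu = 8. Corank 2; j^3 = (s + 2*t)^3 is a perfect cube, so E-series; the 5-jet and mu = 8 give E_8.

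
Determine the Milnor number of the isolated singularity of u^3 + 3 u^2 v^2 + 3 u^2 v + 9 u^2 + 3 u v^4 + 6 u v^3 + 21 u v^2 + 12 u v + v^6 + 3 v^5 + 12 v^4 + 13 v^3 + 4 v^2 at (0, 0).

2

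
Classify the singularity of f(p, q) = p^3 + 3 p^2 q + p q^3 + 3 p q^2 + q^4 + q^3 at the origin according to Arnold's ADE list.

E_{7}

The Hessian of f at 0 is [[0, 0], [0, 0]] with rank 0, so corank 2. A Groebner basis of the Jacobian ideal J(f) in C{p,q} is {p^3 + 3*p^2*q + 6*p^2 + 12*p*q + 6*q^2, -3*p^2 + p*q^2 - 6*p*q - 3*q^2, 3*p^2 + 6*p*q + q^3 + 3*q^2}; counting standard monomials gives mu = 7. Corank 2; j^3 = (p + q)^3 is a perfect cube, so E-series; the 4-jet and mu = 7 give E_7.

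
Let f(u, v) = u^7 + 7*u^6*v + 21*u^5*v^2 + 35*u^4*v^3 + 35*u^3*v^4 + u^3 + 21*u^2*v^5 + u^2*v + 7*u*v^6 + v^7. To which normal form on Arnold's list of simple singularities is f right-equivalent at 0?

The Hessian of f at 0 has rank 0. Corank 2; j^3 = u^2*(u + v) has shape L^2 M (L != M), so D-series; mu = 8 gives D_8.

D_{8}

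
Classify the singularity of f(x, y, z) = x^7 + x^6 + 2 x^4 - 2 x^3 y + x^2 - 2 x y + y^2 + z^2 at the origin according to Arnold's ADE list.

A6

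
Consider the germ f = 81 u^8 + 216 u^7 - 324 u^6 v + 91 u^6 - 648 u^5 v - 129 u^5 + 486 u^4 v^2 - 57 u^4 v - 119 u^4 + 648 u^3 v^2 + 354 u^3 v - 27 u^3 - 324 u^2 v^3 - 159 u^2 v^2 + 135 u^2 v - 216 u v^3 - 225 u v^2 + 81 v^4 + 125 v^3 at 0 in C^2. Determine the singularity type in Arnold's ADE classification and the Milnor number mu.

The Hessian of f at 0 is [[0, 0], [0, 0]] with rank 0, so corank 2. A Groebner basis of the Jacobian ideal J(f) in C{u,v} is {u^3 - 81*u^2/10 + 27*u*v - 45*v^2/2, u^2*v - 126*u^2/25 + 84*u*v/5 - 14*v^2, -783*u^2/250 + u*v^2 + 261*u*v/25 - 87*v^2/10, -243*u^2/125 + 162*u*v/25 + v^3 - 27*v^2/5}; counting standard monomials gives mu = 6. Corank 2; j^3 = -(3*u - 5*v)^3 is a perfect cube, so E-series; the 4-jet and mu = 6 give E_6.

Type E_6, Milnor number mu = 6.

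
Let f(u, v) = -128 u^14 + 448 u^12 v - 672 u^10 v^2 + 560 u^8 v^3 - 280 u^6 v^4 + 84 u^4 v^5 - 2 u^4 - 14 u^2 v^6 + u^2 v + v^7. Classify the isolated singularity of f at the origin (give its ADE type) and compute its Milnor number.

The Hessian of f at 0 has rank 0. Corank 2; j^3 = u^2*v has shape L^2 M (L != M), so D-series; mu = 8 gives D_8.

Type D_8, Milnor number mu = 8.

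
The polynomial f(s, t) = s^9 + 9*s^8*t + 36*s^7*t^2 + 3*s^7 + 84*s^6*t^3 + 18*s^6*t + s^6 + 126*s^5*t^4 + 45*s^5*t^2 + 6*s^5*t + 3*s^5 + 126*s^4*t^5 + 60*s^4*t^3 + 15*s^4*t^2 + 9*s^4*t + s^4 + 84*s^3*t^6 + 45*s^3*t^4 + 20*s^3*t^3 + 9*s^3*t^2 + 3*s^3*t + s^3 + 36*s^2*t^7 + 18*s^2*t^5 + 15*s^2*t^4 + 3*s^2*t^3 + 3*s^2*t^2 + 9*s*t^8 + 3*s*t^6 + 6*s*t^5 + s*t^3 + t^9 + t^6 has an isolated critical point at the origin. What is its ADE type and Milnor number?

The Hessian of f at 0 has rank 0. Corank 2; j^3 = s^3 is a perfect cube, so E-series; the 4-jet and mu = 7 give E_7.

Type E_7, Milnor number mu = 7.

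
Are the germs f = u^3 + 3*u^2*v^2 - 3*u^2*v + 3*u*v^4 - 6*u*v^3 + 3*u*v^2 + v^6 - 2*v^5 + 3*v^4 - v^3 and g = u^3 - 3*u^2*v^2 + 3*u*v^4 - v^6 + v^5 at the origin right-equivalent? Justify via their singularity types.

Yes.

The Hessian of f at 0 is [[0, 0], [0, 0]] with rank 0, so corank 2. A Groebner basis of the Jacobian ideal J(f) in C{u,v} is {v^4, u^3 - 3*u^2*v - 3*u^2/2 + 3*u*v + 2*v^3 - 3*v^2/2, u^2/2 + u*v^2 - u*v - v^3 + v^2/2}; counting standard monomials gives mu = 8. Corank 2; j^3 = (u - v)^3 is a perfect cube, so E-series; the 5-jet and mu = 8 give E_8. The Hessian of g at 0 is [[0, 0], [0, 0]] with rank 0, so corank 2. A Groebner basis of the Jacobian ideal J(g) in C{u,v} is {v^4, u^3, -u^2/2 + u*v^2}; counting standard monomials gives mu = 8. Corank 2; j^3 = u^3 is a perfect cube, so E-series; the 5-jet and mu = 8 give E_8. Both have type E_8, hence right-equivalent.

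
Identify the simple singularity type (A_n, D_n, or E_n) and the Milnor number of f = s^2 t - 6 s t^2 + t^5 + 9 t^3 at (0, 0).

Type D_{6}, Milnor number mu = 6.

The Hessian of f at 0 has rank 0. Corank 2; j^3 = t*(s - 3*t)^2 has shape L^2 M (L != M), so D-series; mu = 6 gives D_6.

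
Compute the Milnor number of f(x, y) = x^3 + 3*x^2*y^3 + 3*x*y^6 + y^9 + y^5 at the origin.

8

The Hessian of f at 0 has rank 0. Corank 2; j^3 = x^3 is a perfect cube, so E-series; the 5-jet and mu = 8 give E_8.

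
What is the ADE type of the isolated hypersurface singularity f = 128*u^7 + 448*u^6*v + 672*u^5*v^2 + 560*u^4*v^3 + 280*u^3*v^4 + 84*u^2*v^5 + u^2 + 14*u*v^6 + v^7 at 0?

A_{6}

The Hessian of f at 0 is [[2, 0], [0, 0]] with rank 1, so corank 1. A Groebner basis of the Jacobian ideal J(f) in C{u,v} is {v^6, u}; counting standard monomials gives mu = 6. Corank 1: A-series; mu = 6 gives A_6.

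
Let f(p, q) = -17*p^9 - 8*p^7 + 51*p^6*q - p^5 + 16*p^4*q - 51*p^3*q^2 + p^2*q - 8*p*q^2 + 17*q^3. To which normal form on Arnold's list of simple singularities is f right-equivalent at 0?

D_4

The Hessian of f at 0 is [[0, 0], [0, 0]] with rank 0, so corank 2. A Groebner basis of the Jacobian ideal J(f) in C{p,q} is {q^3, p^2 - 13*q^2, p*q - 4*q^2}; counting standard monomials gives mu = 4. Corank 2; j^3 = q*(p^2 - 8*p*q + 17*q^2) splits into three distinct lines over C (the quadratic factor has nonzero discriminant), so D_4.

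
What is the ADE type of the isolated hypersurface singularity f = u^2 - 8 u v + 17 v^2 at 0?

A1

The Hessian of f at 0 is [[2, -8], [-8, 34]] with rank 2, so corank 0. A Groebner basis of the Jacobian ideal J(f) in C{u,v} is {u, v}; counting standard monomials gives mu = 1. Corank 0: nondegenerate Morse point, so A_1.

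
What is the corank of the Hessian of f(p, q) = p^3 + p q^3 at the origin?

2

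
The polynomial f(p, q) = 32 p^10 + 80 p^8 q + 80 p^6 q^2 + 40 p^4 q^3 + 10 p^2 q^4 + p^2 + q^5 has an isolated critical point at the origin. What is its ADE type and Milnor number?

The Hessian of f at 0 has rank 1. Corank 1: A-series; mu = 4 gives A_4.

Type A4, Milnor number mu = 4.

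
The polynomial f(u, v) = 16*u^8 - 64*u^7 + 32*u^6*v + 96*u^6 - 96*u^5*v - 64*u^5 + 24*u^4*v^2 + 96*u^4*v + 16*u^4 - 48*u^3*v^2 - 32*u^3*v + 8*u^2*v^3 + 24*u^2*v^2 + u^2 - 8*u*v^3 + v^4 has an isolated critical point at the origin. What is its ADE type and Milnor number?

Type A_3, Milnor number mu = 3.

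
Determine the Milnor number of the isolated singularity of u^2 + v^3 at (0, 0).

2

The Hessian of f at 0 has rank 1. Corank 1: A-series; mu = 2 gives A_2.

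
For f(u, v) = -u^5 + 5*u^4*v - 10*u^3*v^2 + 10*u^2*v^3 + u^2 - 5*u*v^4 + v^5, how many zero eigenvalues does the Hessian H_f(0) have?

The Hessian at 0 is [[2, 0], [0, 0]] of rank 1; hence corank 1.

1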